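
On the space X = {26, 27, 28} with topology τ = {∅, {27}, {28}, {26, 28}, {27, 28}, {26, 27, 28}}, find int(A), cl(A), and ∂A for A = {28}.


int(A) = {28}, cl(A) = {26, 28}, ∂A = {26}.

Closed sets in (X, τ) are complements of opens:
  closed(X, τ) = {∅, {26}, {27}, {26, 27}, {26, 28}, {26, 27, 28}}.
int(A) = ⋃ {U ∈ τ : U ⊆ A}. Opens contained in A: ∅, {28}.
Taking the union of these: int(A) = {28}.
cl(A) = ⋂ {C closed : A ⊆ C}. Closed sets containing A: {26, 28}, {26, 27, 28}.
Intersecting these: cl(A) = {26, 28}.
∂A = cl(A) ∖ int(A) = {26, 28} ∖ {28} = {26}.


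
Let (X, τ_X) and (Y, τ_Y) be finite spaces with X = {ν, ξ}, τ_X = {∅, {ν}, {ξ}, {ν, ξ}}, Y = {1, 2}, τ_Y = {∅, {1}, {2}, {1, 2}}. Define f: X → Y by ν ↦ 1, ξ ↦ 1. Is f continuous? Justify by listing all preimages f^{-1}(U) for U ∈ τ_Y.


f IS continuous.

Compute f^{-1}(U) for each U ∈ τ_Y:
  U = ∅: f^{-1}(U) = ∅ ∈ τ_X ✓.
  U = {1}: f^{-1}(U) = {ν, ξ} ∈ τ_X ✓.
  U = {2}: f^{-1}(U) = ∅ ∈ τ_X ✓.
  U = {1, 2}: f^{-1}(U) = {ν, ξ} ∈ τ_X ✓.
Every preimage lies in τ_X, so f IS continuous.


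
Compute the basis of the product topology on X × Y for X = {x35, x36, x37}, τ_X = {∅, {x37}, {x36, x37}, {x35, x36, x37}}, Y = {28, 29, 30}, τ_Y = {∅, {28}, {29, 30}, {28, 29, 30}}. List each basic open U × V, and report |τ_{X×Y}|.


Basis B = {∅ × ∅, {x37} × {28}, {x36, x37} × {28}, {x37} × {29, 30}, {x35, x36, x37} × {28}, {x37} × {28, 29, 30}, {x36, x37} × {29, 30}, {x35, x36, x37} × {29, 30}, {x36, x37} × {28, 29, 30}, {x35, x36, x37} × {28, 29, 30}}; |τ_{X×Y}| = 16.

Enumerate products U × V with U ∈ τ_X, V ∈ τ_Y (deduplicated):
  ∅ × ∅ = {} (∅)
  {x37} × {28} = {(x37,28)}
  {x36, x37} × {28} = {(x36,28), (x37,28)}
  {x37} × {29, 30} = {(x37,29), (x37,30)}
  {x35, x36, x37} × {28} = {(x35,28), (x36,28), (x37,28)}
  {x37} × {28, 29, 30} = {(x37,28), (x37,29), (x37,30)}
  {x36, x37} × {29, 30} = {(x36,29), (x36,30), (x37,29), (x37,30)}
  {x35, x36, x37} × {29, 30} = {(x35,29), (x35,30), (x36,29), (x36,30), (x37,29), (x37,30)}
  {x36, x37} × {28, 29, 30} = {(x36,28), (x36,29), (x36,30), (x37,28), (x37,29), (x37,30)}
  {x35, x36, x37} × {28, 29, 30} = {(x35,28), (x35,29), (x35,30), (x36,28), (x36,29), (x36,30), (x37,28), (x37,29), (x37,30)}
These 10 distinct sets form the basis B.
Close under arbitrary unions to get τ_{X×Y}; counting gives |τ_{X×Y}| = 16.


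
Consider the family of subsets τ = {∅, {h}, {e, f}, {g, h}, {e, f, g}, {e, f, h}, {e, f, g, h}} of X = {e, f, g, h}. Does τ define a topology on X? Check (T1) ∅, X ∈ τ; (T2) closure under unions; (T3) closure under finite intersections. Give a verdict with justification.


τ is NOT a topology on X.

Axiom (T1): ∅ ∈ τ? Yes; X ∈ τ? Yes.
Axiom (T2/T3): check pairwise unions and intersections of members of τ.
Counterexample for (T3): {g, h} ∩ {e, f, g} = {g} ∉ τ. Therefore τ is NOT a topology.


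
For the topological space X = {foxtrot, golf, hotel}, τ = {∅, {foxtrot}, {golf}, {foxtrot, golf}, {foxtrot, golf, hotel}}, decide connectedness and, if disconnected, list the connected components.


(X, τ) is connected.

Find clopen sets (U ∈ τ with X ∖ U ∈ τ):
  U = ∅, X ∖ U = {foxtrot, golf, hotel} — both open, so U is clopen.
  U = {foxtrot, golf, hotel}, X ∖ U = ∅ — both open, so U is clopen.
Only trivial clopens (∅ and X) exist, so (X, τ) is connected.
Compute connected components by grouping points that agree on all clopens:
  component: {foxtrot, golf, hotel}


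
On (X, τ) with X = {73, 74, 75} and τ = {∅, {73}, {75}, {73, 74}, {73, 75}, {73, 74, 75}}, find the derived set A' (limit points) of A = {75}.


A' = ∅

For each x ∈ X, list the open sets U ∈ τ with x ∈ U, then check whether U ∩ (A ∖ {x}) ≠ ∅ for every such U.
  x = 73: open {73} ∋ x has {73} ∩ (A ∖ {73}) = ∅, so x is NOT a limit point.
  x = 74: open {73, 74} ∋ x has {73, 74} ∩ (A ∖ {74}) = ∅, so x is NOT a limit point.
  x = 75: open {75} ∋ x has {75} ∩ (A ∖ {75}) = ∅, so x is NOT a limit point.
Collecting: A' = ∅.


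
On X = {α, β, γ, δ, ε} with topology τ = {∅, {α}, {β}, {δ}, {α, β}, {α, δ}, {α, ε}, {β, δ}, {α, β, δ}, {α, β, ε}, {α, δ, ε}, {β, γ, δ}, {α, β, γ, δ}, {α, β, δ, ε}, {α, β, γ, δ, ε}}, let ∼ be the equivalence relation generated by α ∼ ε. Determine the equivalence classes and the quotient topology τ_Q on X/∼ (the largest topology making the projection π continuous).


X/∼ = {[α=ε], [β], [γ], [δ]}; |τ_Q| = 10.

Equivalence classes: [α=ε], [β], [γ], [δ].
Quotient map π: X → X/∼ sends α ↦ [α=ε], β ↦ [β], γ ↦ [γ], δ ↦ [δ], ε ↦ [α=ε].
For each subset V ⊆ X/∼, compute π^{-1}(V) ⊆ X and check whether π^{-1}(V) ∈ τ. V is open in τ_Q iff π^{-1}(V) ∈ τ.
  V = {}: π^{-1}(V) = ∅ ∈ τ ✓.
  V = {[α=ε]}: π^{-1}(V) = {α, ε} ∈ τ ✓.
  V = {[β]}: π^{-1}(V) = {β} ∈ τ ✓.
  V = {[α=ε], [β]}: π^{-1}(V) = {α, β, ε} ∈ τ ✓.
  V = {[γ]}: π^{-1}(V) = {γ} ∉ τ ✗.
  V = {[α=ε], [γ]}: π^{-1}(V) = {α, γ, ε} ∉ τ ✗.
  V = {[β], [γ]}: π^{-1}(V) = {β, γ} ∉ τ ✗.
  V = {[α=ε], [β], [γ]}: π^{-1}(V) = {α, β, γ, ε} ∉ τ ✗.
  V = {[δ]}: π^{-1}(V) = {δ} ∈ τ ✓.
  V = {[α=ε], [δ]}: π^{-1}(V) = {α, δ, ε} ∈ τ ✓.
  V = {[β], [δ]}: π^{-1}(V) = {β, δ} ∈ τ ✓.
  V = {[α=ε], [β], [δ]}: π^{-1}(V) = {α, β, δ, ε} ∈ τ ✓.
  V = {[γ], [δ]}: π^{-1}(V) = {γ, δ} ∉ τ ✗.
  V = {[α=ε], [γ], [δ]}: π^{-1}(V) = {α, γ, δ, ε} ∉ τ ✗.
  V = {[β], [γ], [δ]}: π^{-1}(V) = {β, γ, δ} ∈ τ ✓.
  V = {[α=ε], [β], [γ], [δ]}: π^{-1}(V) = {α, β, γ, δ, ε} ∈ τ ✓.
Open sets in the quotient: τ_Q = {{}, {[α=ε]}, {[β]}, {[α=ε], [β]}, {[δ]}, {[α=ε], [δ]}, {[β], [δ]}, {[α=ε], [β], [δ]}, {[β], [γ], [δ]}, {[α=ε], [β], [γ], [δ]}} (10 elements).


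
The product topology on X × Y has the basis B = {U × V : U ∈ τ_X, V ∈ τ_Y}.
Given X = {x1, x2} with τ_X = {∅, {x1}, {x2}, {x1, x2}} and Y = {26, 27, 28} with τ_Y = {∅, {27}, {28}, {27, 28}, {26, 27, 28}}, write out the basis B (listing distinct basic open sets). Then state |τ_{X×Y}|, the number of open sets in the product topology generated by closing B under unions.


Basis B = {∅ × ∅, {x1} × {27}, {x1} × {28}, {x2} × {27}, {x2} × {28}, {x1} × {27, 28}, {x1, x2} × {27}, {x1, x2} × {28}, {x2} × {27, 28}, {x1} × {26, 27, 28}, {x2} × {26, 27, 28}, {x1, x2} × {27, 28}, {x1, x2} × {26, 27, 28}}; |τ_{X×Y}| = 25.

Enumerate products U × V with U ∈ τ_X, V ∈ τ_Y (deduplicated):
  ∅ × ∅ = {} (∅)
  {x1} × {27} = {(x1,27)}
  {x1} × {28} = {(x1,28)}
  {x2} × {27} = {(x2,27)}
  {x2} × {28} = {(x2,28)}
  {x1} × {27, 28} = {(x1,27), (x1,28)}
  {x1, x2} × {27} = {(x1,27), (x2,27)}
  {x1, x2} × {28} = {(x1,28), (x2,28)}
  {x2} × {27, 28} = {(x2,27), (x2,28)}
  {x1} × {26, 27, 28} = {(x1,26), (x1,27), (x1,28)}
  {x2} × {26, 27, 28} = {(x2,26), (x2,27), (x2,28)}
  {x1, x2} × {27, 28} = {(x1,27), (x1,28), (x2,27), (x2,28)}
  {x1, x2} × {26, 27, 28} = {(x1,26), (x1,27), (x1,28), (x2,26), (x2,27), (x2,28)}
These 13 distinct sets form the basis B.
Close under arbitrary unions to get τ_{X×Y}; counting gives |τ_{X×Y}| = 25.


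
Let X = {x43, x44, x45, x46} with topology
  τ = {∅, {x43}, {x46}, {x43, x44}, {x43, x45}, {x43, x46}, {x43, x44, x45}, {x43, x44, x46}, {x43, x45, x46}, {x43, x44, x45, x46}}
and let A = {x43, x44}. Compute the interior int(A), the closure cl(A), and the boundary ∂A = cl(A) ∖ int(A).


int(A) = {x43, x44}, cl(A) = {x43, x44, x45}, ∂A = {x45}.

Closed sets in (X, τ) are complements of opens:
  closed(X, τ) = {∅, {x44}, {x45}, {x46}, {x44, x45}, {x44, x46}, {x45, x46}, {x43, x44, x45}, {x44, x45, x46}, {x43, x44, x45, x46}}.
int(A) = ⋃ {U ∈ τ : U ⊆ A}. Opens contained in A: ∅, {x43}, {x43, x44}.
Taking the union of these: int(A) = {x43, x44}.
cl(A) = ⋂ {C closed : A ⊆ C}. Closed sets containing A: {x43, x44, x45}, {x43, x44, x45, x46}.
Intersecting these: cl(A) = {x43, x44, x45}.
∂A = cl(A) ∖ int(A) = {x43, x44, x45} ∖ {x43, x44} = {x45}.


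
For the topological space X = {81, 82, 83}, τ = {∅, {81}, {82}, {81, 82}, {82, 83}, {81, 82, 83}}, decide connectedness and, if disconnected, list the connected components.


(X, τ) is disconnected; components = [{81}, {82, 83}].

Find clopen sets (U ∈ τ with X ∖ U ∈ τ):
  U = ∅, X ∖ U = {81, 82, 83} — both open, so U is clopen.
  U = {81}, X ∖ U = {82, 83} — both open, so U is clopen.
  U = {82, 83}, X ∖ U = {81} — both open, so U is clopen.
  U = {81, 82, 83}, X ∖ U = ∅ — both open, so U is clopen.
Nontrivial clopen(s) exist: e.g. {81}. So (X, τ) is disconnected.
Compute connected components by grouping points that agree on all clopens:
  component: {81}
  component: {82, 83}


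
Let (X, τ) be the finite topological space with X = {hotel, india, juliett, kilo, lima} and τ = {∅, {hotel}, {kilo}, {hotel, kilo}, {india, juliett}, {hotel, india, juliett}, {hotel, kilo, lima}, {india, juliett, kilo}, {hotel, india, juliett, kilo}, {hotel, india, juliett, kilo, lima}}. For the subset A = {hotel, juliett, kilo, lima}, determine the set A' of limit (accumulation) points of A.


A' = {india, lima}

For each x ∈ X, list the open sets U ∈ τ with x ∈ U, then check whether U ∩ (A ∖ {x}) ≠ ∅ for every such U.
  x = hotel: open {hotel} ∋ x has {hotel} ∩ (A ∖ {hotel}) = ∅, so x is NOT a limit point.
  x = india: opens ∋ x are {india, juliett}, {hotel, india, juliett}, {india, juliett, kilo}, {hotel, india, juliett, kilo}, {hotel, india, juliett, kilo, lima}; each meets A ∖ {india}, so x IS a limit point.
  x = juliett: open {india, juliett} ∋ x has {india, juliett} ∩ (A ∖ {juliett}) = ∅, so x is NOT a limit point.
  x = kilo: open {kilo} ∋ x has {kilo} ∩ (A ∖ {kilo}) = ∅, so x is NOT a limit point.
  x = lima: opens ∋ x are {hotel, kilo, lima}, {hotel, india, juliett, kilo, lima}; each meets A ∖ {lima}, so x IS a limit point.
Collecting: A' = {india, lima}.


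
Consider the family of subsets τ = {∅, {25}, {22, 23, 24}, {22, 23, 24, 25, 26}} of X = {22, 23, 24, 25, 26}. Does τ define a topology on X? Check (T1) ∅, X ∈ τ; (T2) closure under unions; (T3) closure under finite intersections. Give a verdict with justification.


τ is NOT a topology on X.

Axiom (T1): ∅ ∈ τ? Yes; X ∈ τ? Yes.
Axiom (T2/T3): check pairwise unions and intersections of members of τ.
Counterexample for (T2): {25} ∪ {22, 23, 24} = {22, 23, 24, 25} ∉ τ. Therefore τ is NOT a topology.


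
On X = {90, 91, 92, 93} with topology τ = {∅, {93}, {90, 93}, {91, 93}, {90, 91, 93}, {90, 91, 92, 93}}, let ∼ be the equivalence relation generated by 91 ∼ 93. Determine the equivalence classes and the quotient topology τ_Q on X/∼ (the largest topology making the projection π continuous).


X/∼ = {[90], [91=93], [92]}; |τ_Q| = 4.

Equivalence classes: [90], [91=93], [92].
Quotient map π: X → X/∼ sends 90 ↦ [90], 91 ↦ [91=93], 92 ↦ [92], 93 ↦ [91=93].
For each subset V ⊆ X/∼, compute π^{-1}(V) ⊆ X and check whether π^{-1}(V) ∈ τ. V is open in τ_Q iff π^{-1}(V) ∈ τ.
  V = {}: π^{-1}(V) = ∅ ∈ τ ✓.
  V = {[90]}: π^{-1}(V) = {90} ∉ τ ✗.
  V = {[91=93]}: π^{-1}(V) = {91, 93} ∈ τ ✓.
  V = {[90], [91=93]}: π^{-1}(V) = {90, 91, 93} ∈ τ ✓.
  V = {[92]}: π^{-1}(V) = {92} ∉ τ ✗.
  V = {[90], [92]}: π^{-1}(V) = {90, 92} ∉ τ ✗.
  V = {[91=93], [92]}: π^{-1}(V) = {91, 92, 93} ∉ τ ✗.
  V = {[90], [91=93], [92]}: π^{-1}(V) = {90, 91, 92, 93} ∈ τ ✓.
Open sets in the quotient: τ_Q = {{}, {[91=93]}, {[90], [91=93]}, {[90], [91=93], [92]}} (4 elements).


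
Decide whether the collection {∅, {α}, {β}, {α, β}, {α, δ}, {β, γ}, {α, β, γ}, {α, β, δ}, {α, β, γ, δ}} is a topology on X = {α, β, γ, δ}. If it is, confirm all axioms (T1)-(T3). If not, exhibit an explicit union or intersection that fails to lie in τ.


τ IS a topology on X.

Axiom (T1): ∅ ∈ τ? Yes; X ∈ τ? Yes.
Axiom (T2/T3): check pairwise unions and intersections of members of τ.
All pairwise intersections and unions checked — each lies in τ. Therefore τ satisfies (T1), (T2), (T3): it IS a topology on X.


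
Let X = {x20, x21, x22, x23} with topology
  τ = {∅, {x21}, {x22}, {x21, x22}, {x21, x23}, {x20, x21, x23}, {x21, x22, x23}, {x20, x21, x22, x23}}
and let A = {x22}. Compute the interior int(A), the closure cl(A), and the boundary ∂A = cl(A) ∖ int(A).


int(A) = {x22}, cl(A) = {x22}, ∂A = ∅.

Closed sets in (X, τ) are complements of opens:
  closed(X, τ) = {∅, {x20}, {x22}, {x20, x22}, {x20, x23}, {x20, x21, x23}, {x20, x22, x23}, {x20, x21, x22, x23}}.
int(A) = ⋃ {U ∈ τ : U ⊆ A}. Opens contained in A: ∅, {x22}.
Taking the union of these: int(A) = {x22}.
cl(A) = ⋂ {C closed : A ⊆ C}. Closed sets containing A: {x22}, {x20, x22}, {x20, x22, x23}, {x20, x21, x22, x23}.
Intersecting these: cl(A) = {x22}.
∂A = cl(A) ∖ int(A) = {x22} ∖ {x22} = ∅.


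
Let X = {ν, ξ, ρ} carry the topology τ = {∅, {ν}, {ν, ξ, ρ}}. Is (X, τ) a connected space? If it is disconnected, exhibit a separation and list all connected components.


(X, τ) is connected.

Find clopen sets (U ∈ τ with X ∖ U ∈ τ):
  U = ∅, X ∖ U = {ν, ξ, ρ} — both open, so U is clopen.
  U = {ν, ξ, ρ}, X ∖ U = ∅ — both open, so U is clopen.
Only trivial clopens (∅ and X) exist, so (X, τ) is connected.
Compute connected components by grouping points that agree on all clopens:
  component: {ν, ξ, ρ}


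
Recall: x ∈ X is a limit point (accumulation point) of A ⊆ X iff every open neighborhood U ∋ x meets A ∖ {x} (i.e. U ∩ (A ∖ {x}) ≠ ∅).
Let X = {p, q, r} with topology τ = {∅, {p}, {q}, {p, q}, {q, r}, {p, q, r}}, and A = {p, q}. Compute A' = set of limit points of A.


A' = {r}

For each x ∈ X, list the open sets U ∈ τ with x ∈ U, then check whether U ∩ (A ∖ {x}) ≠ ∅ for every such U.
  x = p: open {p} ∋ x has {p} ∩ (A ∖ {p}) = ∅, so x is NOT a limit point.
  x = q: open {q} ∋ x has {q} ∩ (A ∖ {q}) = ∅, so x is NOT a limit point.
  x = r: opens ∋ x are {q, r}, {p, q, r}; each meets A ∖ {r}, so x IS a limit point.
Collecting: A' = {r}.


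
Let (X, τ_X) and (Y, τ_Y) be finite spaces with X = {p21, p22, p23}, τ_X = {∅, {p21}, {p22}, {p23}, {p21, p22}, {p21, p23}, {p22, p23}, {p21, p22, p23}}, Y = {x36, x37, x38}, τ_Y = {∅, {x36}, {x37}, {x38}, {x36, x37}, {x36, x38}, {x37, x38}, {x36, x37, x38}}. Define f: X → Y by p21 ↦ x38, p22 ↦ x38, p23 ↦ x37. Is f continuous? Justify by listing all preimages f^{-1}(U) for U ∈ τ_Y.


f IS continuous.

Compute f^{-1}(U) for each U ∈ τ_Y:
  U = ∅: f^{-1}(U) = ∅ ∈ τ_X ✓.
  U = {x36}: f^{-1}(U) = ∅ ∈ τ_X ✓.
  U = {x37}: f^{-1}(U) = {p23} ∈ τ_X ✓.
  U = {x38}: f^{-1}(U) = {p21, p22} ∈ τ_X ✓.
  U = {x36, x37}: f^{-1}(U) = {p23} ∈ τ_X ✓.
  U = {x36, x38}: f^{-1}(U) = {p21, p22} ∈ τ_X ✓.
  U = {x37, x38}: f^{-1}(U) = {p21, p22, p23} ∈ τ_X ✓.
  U = {x36, x37, x38}: f^{-1}(U) = {p21, p22, p23} ∈ τ_X ✓.
Every preimage lies in τ_X, so f IS continuous.


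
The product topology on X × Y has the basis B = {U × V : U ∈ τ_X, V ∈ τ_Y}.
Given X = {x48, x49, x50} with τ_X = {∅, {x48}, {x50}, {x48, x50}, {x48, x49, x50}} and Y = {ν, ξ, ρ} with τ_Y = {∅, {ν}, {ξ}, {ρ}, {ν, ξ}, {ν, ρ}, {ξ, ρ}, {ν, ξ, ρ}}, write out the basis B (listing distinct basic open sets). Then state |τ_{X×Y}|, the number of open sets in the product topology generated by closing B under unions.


Basis B = {∅ × ∅, {x48} × {ν}, {x48} × {ξ}, {x48} × {ρ}, {x50} × {ν}, {x50} × {ξ}, {x50} × {ρ}, {x48} × {ν, ξ}, {x48} × {ν, ρ}, {x48, x50} × {ν}, {x48} × {ξ, ρ}, {x48, x50} × {ξ}, {x48, x50} × {ρ}, {x50} × {ν, ξ}, {x50} × {ν, ρ}, {x50} × {ξ, ρ}, {x48} × {ν, ξ, ρ}, {x48, x49, x50} × {ν}, {x48, x49, x50} × {ξ}, {x48, x49, x50} × {ρ}, {x50} × {ν, ξ, ρ}, {x48, x50} × {ν, ξ}, {x48, x50} × {ν, ρ}, {x48, x50} × {ξ, ρ}, {x48, x50} × {ν, ξ, ρ}, {x48, x49, x50} × {ν, ξ}, {x48, x49, x50} × {ν, ρ}, {x48, x49, x50} × {ξ, ρ}, {x48, x49, x50} × {ν, ξ, ρ}}; |τ_{X×Y}| = 125.

Enumerate products U × V with U ∈ τ_X, V ∈ τ_Y (deduplicated):
  ∅ × ∅ = {} (∅)
  {x48} × {ν} = {(x48,ν)}
  {x48} × {ξ} = {(x48,ξ)}
  {x48} × {ρ} = {(x48,ρ)}
  {x50} × {ν} = {(x50,ν)}
  {x50} × {ξ} = {(x50,ξ)}
  {x50} × {ρ} = {(x50,ρ)}
  {x48} × {ν, ξ} = {(x48,ν), (x48,ξ)}
  {x48} × {ν, ρ} = {(x48,ν), (x48,ρ)}
  {x48, x50} × {ν} = {(x48,ν), (x50,ν)}
  {x48} × {ξ, ρ} = {(x48,ξ), (x48,ρ)}
  {x48, x50} × {ξ} = {(x48,ξ), (x50,ξ)}
  {x48, x50} × {ρ} = {(x48,ρ), (x50,ρ)}
  {x50} × {ν, ξ} = {(x50,ν), (x50,ξ)}
  {x50} × {ν, ρ} = {(x50,ν), (x50,ρ)}
  {x50} × {ξ, ρ} = {(x50,ξ), (x50,ρ)}
  {x48} × {ν, ξ, ρ} = {(x48,ν), (x48,ξ), (x48,ρ)}
  {x48, x49, x50} × {ν} = {(x48,ν), (x49,ν), (x50,ν)}
  {x48, x49, x50} × {ξ} = {(x48,ξ), (x49,ξ), (x50,ξ)}
  {x48, x49, x50} × {ρ} = {(x48,ρ), (x49,ρ), (x50,ρ)}
  {x50} × {ν, ξ, ρ} = {(x50,ν), (x50,ξ), (x50,ρ)}
  {x48, x50} × {ν, ξ} = {(x48,ν), (x48,ξ), (x50,ν), (x50,ξ)}
  {x48, x50} × {ν, ρ} = {(x48,ν), (x48,ρ), (x50,ν), (x50,ρ)}
  {x48, x50} × {ξ, ρ} = {(x48,ξ), (x48,ρ), (x50,ξ), (x50,ρ)}
  {x48, x50} × {ν, ξ, ρ} = {(x48,ν), (x48,ξ), (x48,ρ), (x50,ν), (x50,ξ), (x50,ρ)}
  {x48, x49, x50} × {ν, ξ} = {(x48,ν), (x48,ξ), (x49,ν), (x49,ξ), (x50,ν), (x50,ξ)}
  {x48, x49, x50} × {ν, ρ} = {(x48,ν), (x48,ρ), (x49,ν), (x49,ρ), (x50,ν), (x50,ρ)}
  {x48, x49, x50} × {ξ, ρ} = {(x48,ξ), (x48,ρ), (x49,ξ), (x49,ρ), (x50,ξ), (x50,ρ)}
  {x48, x49, x50} × {ν, ξ, ρ} = {(x48,ν), (x48,ξ), (x48,ρ), (x49,ν), (x49,ξ), (x49,ρ), (x50,ν), (x50,ξ), (x50,ρ)}
These 29 distinct sets form the basis B.
Close under arbitrary unions to get τ_{X×Y}; counting gives |τ_{X×Y}| = 125.


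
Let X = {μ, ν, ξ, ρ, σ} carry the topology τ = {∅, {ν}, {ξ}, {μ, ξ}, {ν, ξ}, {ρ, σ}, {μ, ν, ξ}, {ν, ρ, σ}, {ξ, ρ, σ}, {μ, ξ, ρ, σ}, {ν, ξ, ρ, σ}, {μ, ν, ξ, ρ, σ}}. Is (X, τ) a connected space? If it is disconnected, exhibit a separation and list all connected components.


(X, τ) is disconnected; components = [{ν}, {μ, ξ}, {ρ, σ}].

Find clopen sets (U ∈ τ with X ∖ U ∈ τ):
  U = ∅, X ∖ U = {μ, ν, ξ, ρ, σ} — both open, so U is clopen.
  U = {ν}, X ∖ U = {μ, ξ, ρ, σ} — both open, so U is clopen.
  U = {μ, ξ}, X ∖ U = {ν, ρ, σ} — both open, so U is clopen.
  U = {ρ, σ}, X ∖ U = {μ, ν, ξ} — both open, so U is clopen.
  U = {μ, ν, ξ}, X ∖ U = {ρ, σ} — both open, so U is clopen.
  U = {ν, ρ, σ}, X ∖ U = {μ, ξ} — both open, so U is clopen.
  U = {μ, ξ, ρ, σ}, X ∖ U = {ν} — both open, so U is clopen.
  U = {μ, ν, ξ, ρ, σ}, X ∖ U = ∅ — both open, so U is clopen.
Nontrivial clopen(s) exist: e.g. {μ, ξ}. So (X, τ) is disconnected.
Compute connected components by grouping points that agree on all clopens:
  component: {ν}
  component: {μ, ξ}
  component: {ρ, σ}


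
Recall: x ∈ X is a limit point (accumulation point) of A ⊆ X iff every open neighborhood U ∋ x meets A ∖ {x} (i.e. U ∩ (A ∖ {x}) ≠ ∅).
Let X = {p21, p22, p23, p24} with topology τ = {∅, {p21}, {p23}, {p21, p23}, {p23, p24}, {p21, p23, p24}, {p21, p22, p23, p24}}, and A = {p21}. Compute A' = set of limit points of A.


A' = {p22}

For each x ∈ X, list the open sets U ∈ τ with x ∈ U, then check whether U ∩ (A ∖ {x}) ≠ ∅ for every such U.
  x = p21: open {p21} ∋ x has {p21} ∩ (A ∖ {p21}) = ∅, so x is NOT a limit point.
  x = p22: opens ∋ x are {p21, p22, p23, p24}; each meets A ∖ {p22}, so x IS a limit point.
  x = p23: open {p23} ∋ x has {p23} ∩ (A ∖ {p23}) = ∅, so x is NOT a limit point.
  x = p24: open {p23, p24} ∋ x has {p23, p24} ∩ (A ∖ {p24}) = ∅, so x is NOT a limit point.
Collecting: A' = {p22}.


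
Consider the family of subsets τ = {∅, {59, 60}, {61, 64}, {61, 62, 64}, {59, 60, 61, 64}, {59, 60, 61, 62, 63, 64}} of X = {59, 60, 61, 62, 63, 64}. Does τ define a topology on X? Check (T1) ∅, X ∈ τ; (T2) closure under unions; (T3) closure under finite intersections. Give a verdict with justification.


τ is NOT a topology on X.

Axiom (T1): ∅ ∈ τ? Yes; X ∈ τ? Yes.
Axiom (T2/T3): check pairwise unions and intersections of members of τ.
Counterexample for (T2): {59, 60} ∪ {61, 62, 64} = {59, 60, 61, 62, 64} ∉ τ. Therefore τ is NOT a topology.


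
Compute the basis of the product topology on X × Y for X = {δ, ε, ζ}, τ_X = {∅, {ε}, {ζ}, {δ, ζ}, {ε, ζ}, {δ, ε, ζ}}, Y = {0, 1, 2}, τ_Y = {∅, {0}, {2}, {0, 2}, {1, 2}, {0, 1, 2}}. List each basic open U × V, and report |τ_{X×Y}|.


Basis B = {∅ × ∅, {ε} × {0}, {ε} × {2}, {ζ} × {0}, {ζ} × {2}, {δ, ζ} × {0}, {δ, ζ} × {2}, {ε} × {0, 2}, {ε, ζ} × {0}, {ε} × {1, 2}, {ε, ζ} × {2}, {ζ} × {0, 2}, {ζ} × {1, 2}, {δ, ε, ζ} × {0}, {δ, ε, ζ} × {2}, {ε} × {0, 1, 2}, {ζ} × {0, 1, 2}, {δ, ζ} × {0, 2}, {δ, ζ} × {1, 2}, {ε, ζ} × {0, 2}, {ε, ζ} × {1, 2}, {δ, ζ} × {0, 1, 2}, {δ, ε, ζ} × {0, 2}, {δ, ε, ζ} × {1, 2}, {ε, ζ} × {0, 1, 2}, {δ, ε, ζ} × {0, 1, 2}}; |τ_{X×Y}| = 108.

Enumerate products U × V with U ∈ τ_X, V ∈ τ_Y (deduplicated):
  ∅ × ∅ = {} (∅)
  {ε} × {0} = {(ε,0)}
  {ε} × {2} = {(ε,2)}
  {ζ} × {0} = {(ζ,0)}
  {ζ} × {2} = {(ζ,2)}
  {δ, ζ} × {0} = {(δ,0), (ζ,0)}
  {δ, ζ} × {2} = {(δ,2), (ζ,2)}
  {ε} × {0, 2} = {(ε,0), (ε,2)}
  {ε, ζ} × {0} = {(ε,0), (ζ,0)}
  {ε} × {1, 2} = {(ε,1), (ε,2)}
  {ε, ζ} × {2} = {(ε,2), (ζ,2)}
  {ζ} × {0, 2} = {(ζ,0), (ζ,2)}
  {ζ} × {1, 2} = {(ζ,1), (ζ,2)}
  {δ, ε, ζ} × {0} = {(δ,0), (ε,0), (ζ,0)}
  {δ, ε, ζ} × {2} = {(δ,2), (ε,2), (ζ,2)}
  {ε} × {0, 1, 2} = {(ε,0), (ε,1), (ε,2)}
  {ζ} × {0, 1, 2} = {(ζ,0), (ζ,1), (ζ,2)}
  {δ, ζ} × {0, 2} = {(δ,0), (δ,2), (ζ,0), (ζ,2)}
  {δ, ζ} × {1, 2} = {(δ,1), (δ,2), (ζ,1), (ζ,2)}
  {ε, ζ} × {0, 2} = {(ε,0), (ε,2), (ζ,0), (ζ,2)}
  {ε, ζ} × {1, 2} = {(ε,1), (ε,2), (ζ,1), (ζ,2)}
  {δ, ζ} × {0, 1, 2} = {(δ,0), (δ,1), (δ,2), (ζ,0), (ζ,1), (ζ,2)}
  {δ, ε, ζ} × {0, 2} = {(δ,0), (δ,2), (ε,0), (ε,2), (ζ,0), (ζ,2)}
  {δ, ε, ζ} × {1, 2} = {(δ,1), (δ,2), (ε,1), (ε,2), (ζ,1), (ζ,2)}
  {ε, ζ} × {0, 1, 2} = {(ε,0), (ε,1), (ε,2), (ζ,0), (ζ,1), (ζ,2)}
  {δ, ε, ζ} × {0, 1, 2} = {(δ,0), (δ,1), (δ,2), (ε,0), (ε,1), (ε,2), (ζ,0), (ζ,1), (ζ,2)}
These 26 distinct sets form the basis B.
Close under arbitrary unions to get τ_{X×Y}; counting gives |τ_{X×Y}| = 108.


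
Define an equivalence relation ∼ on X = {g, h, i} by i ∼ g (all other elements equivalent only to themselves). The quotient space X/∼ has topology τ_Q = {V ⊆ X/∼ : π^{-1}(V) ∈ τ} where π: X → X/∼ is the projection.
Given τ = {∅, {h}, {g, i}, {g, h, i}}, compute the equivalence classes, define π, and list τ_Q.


X/∼ = {[g=i], [h]}; |τ_Q| = 4.

Equivalence classes: [g=i], [h].
Quotient map π: X → X/∼ sends g ↦ [g=i], h ↦ [h], i ↦ [g=i].
For each subset V ⊆ X/∼, compute π^{-1}(V) ⊆ X and check whether π^{-1}(V) ∈ τ. V is open in τ_Q iff π^{-1}(V) ∈ τ.
  V = {}: π^{-1}(V) = ∅ ∈ τ ✓.
  V = {[g=i]}: π^{-1}(V) = {g, i} ∈ τ ✓.
  V = {[h]}: π^{-1}(V) = {h} ∈ τ ✓.
  V = {[g=i], [h]}: π^{-1}(V) = {g, h, i} ∈ τ ✓.
Open sets in the quotient: τ_Q = {{}, {[g=i]}, {[h]}, {[g=i], [h]}} (4 elements).


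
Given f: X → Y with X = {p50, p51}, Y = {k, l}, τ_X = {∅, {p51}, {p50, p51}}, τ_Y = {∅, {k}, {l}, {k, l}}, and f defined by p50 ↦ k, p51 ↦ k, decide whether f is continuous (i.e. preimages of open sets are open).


f IS continuous.

Compute f^{-1}(U) for each U ∈ τ_Y:
  U = ∅: f^{-1}(U) = ∅ ∈ τ_X ✓.
  U = {k}: f^{-1}(U) = {p50, p51} ∈ τ_X ✓.
  U = {l}: f^{-1}(U) = ∅ ∈ τ_X ✓.
  U = {k, l}: f^{-1}(U) = {p50, p51} ∈ τ_X ✓.
Every preimage lies in τ_X, so f IS continuous.


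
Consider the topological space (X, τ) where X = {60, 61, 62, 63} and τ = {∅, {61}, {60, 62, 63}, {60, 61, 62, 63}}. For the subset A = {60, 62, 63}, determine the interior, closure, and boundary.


int(A) = {60, 62, 63}, cl(A) = {60, 62, 63}, ∂A = ∅.

Closed sets in (X, τ) are complements of opens:
  closed(X, τ) = {∅, {61}, {60, 62, 63}, {60, 61, 62, 63}}.
int(A) = ⋃ {U ∈ τ : U ⊆ A}. Opens contained in A: ∅, {60, 62, 63}.
Taking the union of these: int(A) = {60, 62, 63}.
cl(A) = ⋂ {C closed : A ⊆ C}. Closed sets containing A: {60, 62, 63}, {60, 61, 62, 63}.
Intersecting these: cl(A) = {60, 62, 63}.
∂A = cl(A) ∖ int(A) = {60, 62, 63} ∖ {60, 62, 63} = ∅.


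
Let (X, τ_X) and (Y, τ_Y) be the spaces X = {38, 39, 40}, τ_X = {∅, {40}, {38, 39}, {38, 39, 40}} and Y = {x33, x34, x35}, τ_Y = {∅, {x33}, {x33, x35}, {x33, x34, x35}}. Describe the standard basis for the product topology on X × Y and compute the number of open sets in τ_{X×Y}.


Basis B = {∅ × ∅, {40} × {x33}, {38, 39} × {x33}, {40} × {x33, x35}, {38, 39, 40} × {x33}, {40} × {x33, x34, x35}, {38, 39} × {x33, x35}, {38, 39} × {x33, x34, x35}, {38, 39, 40} × {x33, x35}, {38, 39, 40} × {x33, x34, x35}}; |τ_{X×Y}| = 16.

Enumerate products U × V with U ∈ τ_X, V ∈ τ_Y (deduplicated):
  ∅ × ∅ = {} (∅)
  {40} × {x33} = {(40,x33)}
  {38, 39} × {x33} = {(38,x33), (39,x33)}
  {40} × {x33, x35} = {(40,x33), (40,x35)}
  {38, 39, 40} × {x33} = {(38,x33), (39,x33), (40,x33)}
  {40} × {x33, x34, x35} = {(40,x33), (40,x34), (40,x35)}
  {38, 39} × {x33, x35} = {(38,x33), (38,x35), (39,x33), (39,x35)}
  {38, 39} × {x33, x34, x35} = {(38,x33), (38,x34), (38,x35), (39,x33), (39,x34), (39,x35)}
  {38, 39, 40} × {x33, x35} = {(38,x33), (38,x35), (39,x33), (39,x35), (40,x33), (40,x35)}
  {38, 39, 40} × {x33, x34, x35} = {(38,x33), (38,x34), (38,x35), (39,x33), (39,x34), (39,x35), (40,x33), (40,x34), (40,x35)}
These 10 distinct sets form the basis B.
Close under arbitrary unions to get τ_{X×Y}; counting gives |τ_{X×Y}| = 16.


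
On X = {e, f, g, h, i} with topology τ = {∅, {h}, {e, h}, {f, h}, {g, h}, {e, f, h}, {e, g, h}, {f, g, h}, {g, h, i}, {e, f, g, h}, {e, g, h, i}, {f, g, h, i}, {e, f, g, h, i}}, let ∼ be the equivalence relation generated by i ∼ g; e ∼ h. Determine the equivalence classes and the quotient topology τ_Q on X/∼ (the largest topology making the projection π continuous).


X/∼ = {[e=h], [f], [g=i]}; |τ_Q| = 5.

Equivalence classes: [e=h], [f], [g=i].
Quotient map π: X → X/∼ sends e ↦ [e=h], f ↦ [f], g ↦ [g=i], h ↦ [e=h], i ↦ [g=i].
For each subset V ⊆ X/∼, compute π^{-1}(V) ⊆ X and check whether π^{-1}(V) ∈ τ. V is open in τ_Q iff π^{-1}(V) ∈ τ.
  V = {}: π^{-1}(V) = ∅ ∈ τ ✓.
  V = {[e=h]}: π^{-1}(V) = {e, h} ∈ τ ✓.
  V = {[f]}: π^{-1}(V) = {f} ∉ τ ✗.
  V = {[e=h], [f]}: π^{-1}(V) = {e, f, h} ∈ τ ✓.
  V = {[g=i]}: π^{-1}(V) = {g, i} ∉ τ ✗.
  V = {[e=h], [g=i]}: π^{-1}(V) = {e, g, h, i} ∈ τ ✓.
  V = {[f], [g=i]}: π^{-1}(V) = {f, g, i} ∉ τ ✗.
  V = {[e=h], [f], [g=i]}: π^{-1}(V) = {e, f, g, h, i} ∈ τ ✓.
Open sets in the quotient: τ_Q = {{}, {[e=h]}, {[e=h], [f]}, {[e=h], [g=i]}, {[e=h], [f], [g=i]}} (5 elements).


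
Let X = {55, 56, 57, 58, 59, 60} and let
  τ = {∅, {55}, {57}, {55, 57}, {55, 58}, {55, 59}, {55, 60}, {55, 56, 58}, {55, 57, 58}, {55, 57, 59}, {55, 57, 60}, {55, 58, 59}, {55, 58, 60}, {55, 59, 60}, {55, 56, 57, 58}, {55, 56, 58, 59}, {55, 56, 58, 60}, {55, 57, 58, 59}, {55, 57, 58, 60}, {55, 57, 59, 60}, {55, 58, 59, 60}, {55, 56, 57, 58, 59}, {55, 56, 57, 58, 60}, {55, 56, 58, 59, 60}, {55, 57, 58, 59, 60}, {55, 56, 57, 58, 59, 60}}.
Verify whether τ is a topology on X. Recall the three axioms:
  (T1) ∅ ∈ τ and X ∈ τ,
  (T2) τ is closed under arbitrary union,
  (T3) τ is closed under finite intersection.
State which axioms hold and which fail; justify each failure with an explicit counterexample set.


τ IS a topology on X.

Axiom (T1): ∅ ∈ τ? Yes; X ∈ τ? Yes.
Axiom (T2/T3): check pairwise unions and intersections of members of τ.
All pairwise intersections and unions checked — each lies in τ. Therefore τ satisfies (T1), (T2), (T3): it IS a topology on X.


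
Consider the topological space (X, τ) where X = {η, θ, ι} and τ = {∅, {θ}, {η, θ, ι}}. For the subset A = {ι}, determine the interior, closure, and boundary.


int(A) = ∅, cl(A) = {η, ι}, ∂A = {η, ι}.

Closed sets in (X, τ) are complements of opens:
  closed(X, τ) = {∅, {η, ι}, {η, θ, ι}}.
int(A) = ⋃ {U ∈ τ : U ⊆ A}. Opens contained in A: ∅.
Taking the union of these: int(A) = ∅.
cl(A) = ⋂ {C closed : A ⊆ C}. Closed sets containing A: {η, ι}, {η, θ, ι}.
Intersecting these: cl(A) = {η, ι}.
∂A = cl(A) ∖ int(A) = {η, ι} ∖ ∅ = {η, ι}.


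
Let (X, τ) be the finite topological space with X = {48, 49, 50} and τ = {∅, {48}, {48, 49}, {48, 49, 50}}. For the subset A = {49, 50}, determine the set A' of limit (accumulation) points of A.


A' = {50}

For each x ∈ X, list the open sets U ∈ τ with x ∈ U, then check whether U ∩ (A ∖ {x}) ≠ ∅ for every such U.
  x = 48: open {48} ∋ x has {48} ∩ (A ∖ {48}) = ∅, so x is NOT a limit point.
  x = 49: open {48, 49} ∋ x has {48, 49} ∩ (A ∖ {49}) = ∅, so x is NOT a limit point.
  x = 50: opens ∋ x are {48, 49, 50}; each meets A ∖ {50}, so x IS a limit point.
Collecting: A' = {50}.


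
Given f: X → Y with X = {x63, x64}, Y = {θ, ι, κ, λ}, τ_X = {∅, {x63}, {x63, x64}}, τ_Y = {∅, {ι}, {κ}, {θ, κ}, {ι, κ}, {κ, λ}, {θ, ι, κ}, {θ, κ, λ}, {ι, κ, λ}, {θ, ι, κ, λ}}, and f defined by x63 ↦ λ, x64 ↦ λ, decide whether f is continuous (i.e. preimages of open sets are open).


f IS continuous.

Compute f^{-1}(U) for each U ∈ τ_Y:
  U = ∅: f^{-1}(U) = ∅ ∈ τ_X ✓.
  U = {ι}: f^{-1}(U) = ∅ ∈ τ_X ✓.
  U = {κ}: f^{-1}(U) = ∅ ∈ τ_X ✓.
  U = {θ, κ}: f^{-1}(U) = ∅ ∈ τ_X ✓.
  U = {ι, κ}: f^{-1}(U) = ∅ ∈ τ_X ✓.
  U = {κ, λ}: f^{-1}(U) = {x63, x64} ∈ τ_X ✓.
  U = {θ, ι, κ}: f^{-1}(U) = ∅ ∈ τ_X ✓.
  U = {θ, κ, λ}: f^{-1}(U) = {x63, x64} ∈ τ_X ✓.
  U = {ι, κ, λ}: f^{-1}(U) = {x63, x64} ∈ τ_X ✓.
  U = {θ, ι, κ, λ}: f^{-1}(U) = {x63, x64} ∈ τ_X ✓.
Every preimage lies in τ_X, so f IS continuous.


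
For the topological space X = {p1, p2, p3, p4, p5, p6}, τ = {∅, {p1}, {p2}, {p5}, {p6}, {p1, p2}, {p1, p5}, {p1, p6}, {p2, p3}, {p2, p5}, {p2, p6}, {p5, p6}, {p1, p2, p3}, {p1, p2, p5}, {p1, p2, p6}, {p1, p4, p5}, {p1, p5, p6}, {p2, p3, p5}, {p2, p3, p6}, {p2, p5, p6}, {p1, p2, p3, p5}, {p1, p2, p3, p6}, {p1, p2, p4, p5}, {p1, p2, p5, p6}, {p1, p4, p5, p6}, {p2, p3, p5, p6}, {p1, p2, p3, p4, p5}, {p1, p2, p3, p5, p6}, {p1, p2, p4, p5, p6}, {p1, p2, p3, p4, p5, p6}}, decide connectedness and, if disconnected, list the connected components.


(X, τ) is disconnected; components = [{p6}, {p2, p3}, {p1, p4, p5}].

Find clopen sets (U ∈ τ with X ∖ U ∈ τ):
  U = ∅, X ∖ U = {p1, p2, p3, p4, p5, p6} — both open, so U is clopen.
  U = {p6}, X ∖ U = {p1, p2, p3, p4, p5} — both open, so U is clopen.
  U = {p2, p3}, X ∖ U = {p1, p4, p5, p6} — both open, so U is clopen.
  U = {p1, p4, p5}, X ∖ U = {p2, p3, p6} — both open, so U is clopen.
  U = {p2, p3, p6}, X ∖ U = {p1, p4, p5} — both open, so U is clopen.
  U = {p1, p4, p5, p6}, X ∖ U = {p2, p3} — both open, so U is clopen.
  U = {p1, p2, p3, p4, p5}, X ∖ U = {p6} — both open, so U is clopen.
  U = {p1, p2, p3, p4, p5, p6}, X ∖ U = ∅ — both open, so U is clopen.
Nontrivial clopen(s) exist: e.g. {p1, p2, p3, p4, p5}. So (X, τ) is disconnected.
Compute connected components by grouping points that agree on all clopens:
  component: {p6}
  component: {p2, p3}
  component: {p1, p4, p5}


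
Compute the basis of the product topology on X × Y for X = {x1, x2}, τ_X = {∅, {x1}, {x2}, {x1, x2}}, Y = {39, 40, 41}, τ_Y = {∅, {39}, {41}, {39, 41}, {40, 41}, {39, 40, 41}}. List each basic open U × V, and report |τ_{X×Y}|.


Basis B = {∅ × ∅, {x1} × {39}, {x1} × {41}, {x2} × {39}, {x2} × {41}, {x1} × {39, 41}, {x1, x2} × {39}, {x1} × {40, 41}, {x1, x2} × {41}, {x2} × {39, 41}, {x2} × {40, 41}, {x1} × {39, 40, 41}, {x2} × {39, 40, 41}, {x1, x2} × {39, 41}, {x1, x2} × {40, 41}, {x1, x2} × {39, 40, 41}}; |τ_{X×Y}| = 36.

Enumerate products U × V with U ∈ τ_X, V ∈ τ_Y (deduplicated):
  ∅ × ∅ = {} (∅)
  {x1} × {39} = {(x1,39)}
  {x1} × {41} = {(x1,41)}
  {x2} × {39} = {(x2,39)}
  {x2} × {41} = {(x2,41)}
  {x1} × {39, 41} = {(x1,39), (x1,41)}
  {x1, x2} × {39} = {(x1,39), (x2,39)}
  {x1} × {40, 41} = {(x1,40), (x1,41)}
  {x1, x2} × {41} = {(x1,41), (x2,41)}
  {x2} × {39, 41} = {(x2,39), (x2,41)}
  {x2} × {40, 41} = {(x2,40), (x2,41)}
  {x1} × {39, 40, 41} = {(x1,39), (x1,40), (x1,41)}
  {x2} × {39, 40, 41} = {(x2,39), (x2,40), (x2,41)}
  {x1, x2} × {39, 41} = {(x1,39), (x1,41), (x2,39), (x2,41)}
  {x1, x2} × {40, 41} = {(x1,40), (x1,41), (x2,40), (x2,41)}
  {x1, x2} × {39, 40, 41} = {(x1,39), (x1,40), (x1,41), (x2,39), (x2,40), (x2,41)}
These 16 distinct sets form the basis B.
Close under arbitrary unions to get τ_{X×Y}; counting gives |τ_{X×Y}| = 36.


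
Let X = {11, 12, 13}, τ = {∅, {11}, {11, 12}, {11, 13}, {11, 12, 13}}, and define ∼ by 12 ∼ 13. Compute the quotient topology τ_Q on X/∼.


X/∼ = {[11], [12=13]}; |τ_Q| = 3.

Equivalence classes: [11], [12=13].
Quotient map π: X → X/∼ sends 11 ↦ [11], 12 ↦ [12=13], 13 ↦ [12=13].
For each subset V ⊆ X/∼, compute π^{-1}(V) ⊆ X and check whether π^{-1}(V) ∈ τ. V is open in τ_Q iff π^{-1}(V) ∈ τ.
  V = {}: π^{-1}(V) = ∅ ∈ τ ✓.
  V = {[11]}: π^{-1}(V) = {11} ∈ τ ✓.
  V = {[12=13]}: π^{-1}(V) = {12, 13} ∉ τ ✗.
  V = {[11], [12=13]}: π^{-1}(V) = {11, 12, 13} ∈ τ ✓.
Open sets in the quotient: τ_Q = {{}, {[11]}, {[11], [12=13]}} (3 elements).


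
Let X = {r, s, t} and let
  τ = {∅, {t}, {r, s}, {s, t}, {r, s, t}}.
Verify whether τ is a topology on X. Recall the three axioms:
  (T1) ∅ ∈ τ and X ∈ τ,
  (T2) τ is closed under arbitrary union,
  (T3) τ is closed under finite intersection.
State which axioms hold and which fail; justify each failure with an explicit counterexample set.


τ is NOT a topology on X.

Axiom (T1): ∅ ∈ τ? Yes; X ∈ τ? Yes.
Axiom (T2/T3): check pairwise unions and intersections of members of τ.
Counterexample for (T3): {r, s} ∩ {s, t} = {s} ∉ τ. Therefore τ is NOT a topology.


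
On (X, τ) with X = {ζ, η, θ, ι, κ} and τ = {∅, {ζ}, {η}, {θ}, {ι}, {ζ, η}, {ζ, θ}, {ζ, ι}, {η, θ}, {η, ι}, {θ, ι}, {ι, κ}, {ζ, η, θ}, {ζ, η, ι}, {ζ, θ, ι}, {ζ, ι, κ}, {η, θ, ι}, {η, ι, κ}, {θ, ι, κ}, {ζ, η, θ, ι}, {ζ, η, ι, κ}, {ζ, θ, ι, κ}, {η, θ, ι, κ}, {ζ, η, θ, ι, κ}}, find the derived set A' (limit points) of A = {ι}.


A' = {κ}

For each x ∈ X, list the open sets U ∈ τ with x ∈ U, then check whether U ∩ (A ∖ {x}) ≠ ∅ for every such U.
  x = ζ: open {ζ} ∋ x has {ζ} ∩ (A ∖ {ζ}) = ∅, so x is NOT a limit point.
  x = η: open {η} ∋ x has {η} ∩ (A ∖ {η}) = ∅, so x is NOT a limit point.
  x = θ: open {θ} ∋ x has {θ} ∩ (A ∖ {θ}) = ∅, so x is NOT a limit point.
  x = ι: open {ι} ∋ x has {ι} ∩ (A ∖ {ι}) = ∅, so x is NOT a limit point.
  x = κ: opens ∋ x are {ι, κ}, {ζ, ι, κ}, {η, ι, κ}, {θ, ι, κ}, {ζ, η, ι, κ}, {ζ, θ, ι, κ}, {η, θ, ι, κ}, {ζ, η, θ, ι, κ}; each meets A ∖ {κ}, so x IS a limit point.
Collecting: A' = {κ}.


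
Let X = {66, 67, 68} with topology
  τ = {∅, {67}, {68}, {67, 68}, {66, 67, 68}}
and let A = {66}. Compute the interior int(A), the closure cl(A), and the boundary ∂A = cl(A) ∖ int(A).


int(A) = ∅, cl(A) = {66}, ∂A = {66}.

Closed sets in (X, τ) are complements of opens:
  closed(X, τ) = {∅, {66}, {66, 67}, {66, 68}, {66, 67, 68}}.
int(A) = ⋃ {U ∈ τ : U ⊆ A}. Opens contained in A: ∅.
Taking the union of these: int(A) = ∅.
cl(A) = ⋂ {C closed : A ⊆ C}. Closed sets containing A: {66}, {66, 67}, {66, 68}, {66, 67, 68}.
Intersecting these: cl(A) = {66}.
∂A = cl(A) ∖ int(A) = {66} ∖ ∅ = {66}.


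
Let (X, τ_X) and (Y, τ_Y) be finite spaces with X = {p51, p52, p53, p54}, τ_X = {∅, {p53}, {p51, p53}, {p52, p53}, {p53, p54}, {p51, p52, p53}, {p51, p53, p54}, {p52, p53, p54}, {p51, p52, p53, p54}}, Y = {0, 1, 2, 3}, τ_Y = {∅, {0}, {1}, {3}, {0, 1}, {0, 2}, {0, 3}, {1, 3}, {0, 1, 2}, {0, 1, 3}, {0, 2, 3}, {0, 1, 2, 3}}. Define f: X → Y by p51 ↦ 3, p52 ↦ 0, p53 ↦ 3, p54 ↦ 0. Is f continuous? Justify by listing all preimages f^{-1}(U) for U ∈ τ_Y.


f is NOT continuous.

Compute f^{-1}(U) for each U ∈ τ_Y:
  U = ∅: f^{-1}(U) = ∅ ∈ τ_X ✓.
  U = {0}: f^{-1}(U) = {p52, p54} ∉ τ_X ✗.
  U = {1}: f^{-1}(U) = ∅ ∈ τ_X ✓.
  U = {3}: f^{-1}(U) = {p51, p53} ∈ τ_X ✓.
  U = {0, 1}: f^{-1}(U) = {p52, p54} ∉ τ_X ✗.
  U = {0, 2}: f^{-1}(U) = {p52, p54} ∉ τ_X ✗.
  U = {0, 3}: f^{-1}(U) = {p51, p52, p53, p54} ∈ τ_X ✓.
  U = {1, 3}: f^{-1}(U) = {p51, p53} ∈ τ_X ✓.
  U = {0, 1, 2}: f^{-1}(U) = {p52, p54} ∉ τ_X ✗.
  U = {0, 1, 3}: f^{-1}(U) = {p51, p52, p53, p54} ∈ τ_X ✓.
  U = {0, 2, 3}: f^{-1}(U) = {p51, p52, p53, p54} ∈ τ_X ✓.
  U = {0, 1, 2, 3}: f^{-1}(U) = {p51, p52, p53, p54} ∈ τ_X ✓.
Found U = {0} with f^{-1}(U) = {p52, p54} not in τ_X. Therefore f is NOT continuous.


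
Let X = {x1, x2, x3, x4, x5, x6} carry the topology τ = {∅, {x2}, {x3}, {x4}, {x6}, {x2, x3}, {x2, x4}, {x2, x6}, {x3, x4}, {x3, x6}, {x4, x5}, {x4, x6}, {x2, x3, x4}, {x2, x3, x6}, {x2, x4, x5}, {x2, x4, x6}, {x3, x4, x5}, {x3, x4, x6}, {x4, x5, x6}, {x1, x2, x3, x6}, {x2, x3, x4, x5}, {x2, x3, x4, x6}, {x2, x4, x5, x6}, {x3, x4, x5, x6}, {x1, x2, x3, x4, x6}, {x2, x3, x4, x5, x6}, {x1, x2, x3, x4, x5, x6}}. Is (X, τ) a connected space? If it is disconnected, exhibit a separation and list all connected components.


(X, τ) is disconnected; components = [{x4, x5}, {x1, x2, x3, x6}].

Find clopen sets (U ∈ τ with X ∖ U ∈ τ):
  U = ∅, X ∖ U = {x1, x2, x3, x4, x5, x6} — both open, so U is clopen.
  U = {x4, x5}, X ∖ U = {x1, x2, x3, x6} — both open, so U is clopen.
  U = {x1, x2, x3, x6}, X ∖ U = {x4, x5} — both open, so U is clopen.
  U = {x1, x2, x3, x4, x5, x6}, X ∖ U = ∅ — both open, so U is clopen.
Nontrivial clopen(s) exist: e.g. {x1, x2, x3, x6}. So (X, τ) is disconnected.
Compute connected components by grouping points that agree on all clopens:
  component: {x4, x5}
  component: {x1, x2, x3, x6}


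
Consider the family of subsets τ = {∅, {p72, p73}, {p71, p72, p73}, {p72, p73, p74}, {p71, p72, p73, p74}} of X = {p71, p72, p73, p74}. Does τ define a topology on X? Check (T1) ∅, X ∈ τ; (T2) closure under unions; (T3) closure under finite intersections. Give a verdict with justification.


τ IS a topology on X.

Axiom (T1): ∅ ∈ τ? Yes; X ∈ τ? Yes.
Axiom (T2/T3): check pairwise unions and intersections of members of τ.
All pairwise intersections and unions checked — each lies in τ. Therefore τ satisfies (T1), (T2), (T3): it IS a topology on X.


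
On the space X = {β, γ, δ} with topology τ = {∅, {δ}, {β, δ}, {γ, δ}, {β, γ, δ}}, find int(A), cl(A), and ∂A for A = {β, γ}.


int(A) = ∅, cl(A) = {β, γ}, ∂A = {β, γ}.

Closed sets in (X, τ) are complements of opens:
  closed(X, τ) = {∅, {β}, {γ}, {β, γ}, {β, γ, δ}}.
int(A) = ⋃ {U ∈ τ : U ⊆ A}. Opens contained in A: ∅.
Taking the union of these: int(A) = ∅.
cl(A) = ⋂ {C closed : A ⊆ C}. Closed sets containing A: {β, γ}, {β, γ, δ}.
Intersecting these: cl(A) = {β, γ}.
∂A = cl(A) ∖ int(A) = {β, γ} ∖ ∅ = {β, γ}.
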